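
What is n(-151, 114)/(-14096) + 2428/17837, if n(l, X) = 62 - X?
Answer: 8788153/62857588 ≈ 0.13981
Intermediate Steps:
n(-151, 114)/(-14096) + 2428/17837 = (62 - 1*114)/(-14096) + 2428/17837 = (62 - 114)*(-1/14096) + 2428*(1/17837) = -52*(-1/14096) + 2428/17837 = 13/3524 + 2428/17837 = 8788153/62857588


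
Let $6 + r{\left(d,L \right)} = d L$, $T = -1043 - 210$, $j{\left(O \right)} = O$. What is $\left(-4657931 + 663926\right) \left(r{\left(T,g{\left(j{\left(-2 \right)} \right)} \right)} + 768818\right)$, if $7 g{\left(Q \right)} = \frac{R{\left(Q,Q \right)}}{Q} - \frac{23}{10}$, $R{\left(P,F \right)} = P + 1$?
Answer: $-3071925840471$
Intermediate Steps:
$R{\left(P,F \right)} = 1 + P$
$g{\left(Q \right)} = - \frac{23}{70} + \frac{1 + Q}{7 Q}$ ($g{\left(Q \right)} = \frac{\frac{1 + Q}{Q} - \frac{23}{10}}{7} = \frac{- \frac{23}{10} + \frac{1 + Q}{Q}}{7} = - \frac{23}{70} + \frac{1 + Q}{7 Q}$)
$T = -1253$ ($T = -1043 - 210 = -1253$)
$r{\left(d,L \right)} = -6 + L d$ ($r{\left(d,L \right)} = -6 + d L = -6 + L d$)
$\left(-4657931 + 663926\right) \left(r{\left(T,g{\left(j{\left(-2 \right)} \right)} \right)} + 768818\right) = \left(-4657931 + 663926\right) \left(\left(-6 + \frac{10 - -26}{70 \left(-2\right)} \left(-1253\right)\right) + 768818\right) = - 3994005 \left(\left(-6 + \frac{1}{70} \left(- \frac{1}{2}\right) \left(10 + 26\right) \left(-1253\right)\right) + 768818\right) = - 3994005 \left(\left(-6 + \frac{1}{70} \left(- \frac{1}{2}\right) 36 \left(-1253\right)\right) + 768818\right) = - 3994005 \left(\left(-6 - - \frac{1611}{5}\right) + 768818\right) = - 3994005 \left(\left(-6 + \frac{1611}{5}\right) + 768818\right) = - 3994005 \left(\frac{1581}{5} + 768818\right) = \left(-3994005\right) \frac{3845671}{5} = -3071925840471$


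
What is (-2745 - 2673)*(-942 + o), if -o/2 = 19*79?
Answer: 21368592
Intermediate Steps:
o = -3002 (o = -38*79 = -2*1501 = -3002)
(-2745 - 2673)*(-942 + o) = (-2745 - 2673)*(-942 - 3002) = -5418*(-3944) = 21368592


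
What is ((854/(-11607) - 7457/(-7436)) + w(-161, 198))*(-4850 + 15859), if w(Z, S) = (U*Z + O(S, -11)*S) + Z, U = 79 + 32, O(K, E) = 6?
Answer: -16003998803740097/86309652 ≈ -1.8543e+8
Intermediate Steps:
U = 111
w(Z, S) = 6*S + 112*Z (w(Z, S) = (111*Z + 6*S) + Z = (6*S + 111*Z) + Z = 6*S + 112*Z)
((854/(-11607) - 7457/(-7436)) + w(-161, 198))*(-4850 + 15859) = ((854/(-11607) - 7457/(-7436)) + (6*198 + 112*(-161)))*(-4850 + 15859) = ((854*(-1/11607) - 7457*(-1/7436)) + (1188 - 18032))*11009 = ((-854/11607 + 7457/7436) - 16844)*11009 = (80203055/86309652 - 16844)*11009 = -1453719575233/86309652*11009 = -16003998803740097/86309652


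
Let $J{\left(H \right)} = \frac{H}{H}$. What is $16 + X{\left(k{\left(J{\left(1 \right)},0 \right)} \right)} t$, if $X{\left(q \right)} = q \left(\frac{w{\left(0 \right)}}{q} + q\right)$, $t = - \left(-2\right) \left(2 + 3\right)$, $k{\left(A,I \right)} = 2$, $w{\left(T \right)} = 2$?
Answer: $76$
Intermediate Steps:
$J{\left(H \right)} = 1$
$t = 10$ ($t = - \left(-2\right) 5 = \left(-1\right) \left(-10\right) = 10$)
$X{\left(q \right)} = q \left(q + \frac{2}{q}\right)$ ($X{\left(q \right)} = q \left(\frac{2}{q} + q\right) = q \left(q + \frac{2}{q}\right)$)
$16 + X{\left(k{\left(J{\left(1 \right)},0 \right)} \right)} t = 16 + \left(2 + 2^{2}\right) 10 = 16 + \left(2 + 4\right) 10 = 16 + 6 \cdot 10 = 16 + 60 = 76$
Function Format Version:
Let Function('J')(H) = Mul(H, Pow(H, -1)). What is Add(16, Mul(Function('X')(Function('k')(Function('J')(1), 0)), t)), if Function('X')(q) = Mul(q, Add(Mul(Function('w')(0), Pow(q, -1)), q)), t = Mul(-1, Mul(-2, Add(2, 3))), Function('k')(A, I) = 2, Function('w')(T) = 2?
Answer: 76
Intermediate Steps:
Function('J')(H) = 1
t = 10 (t = Mul(-1, Mul(-2, 5)) = Mul(-1, -10) = 10)
Function('X')(q) = Mul(q, Add(q, Mul(2, Pow(q, -1)))) (Function('X')(q) = Mul(q, Add(Mul(2, Pow(q, -1)), q)) = Mul(q, Add(q, Mul(2, Pow(q, -1)))))
Add(16, Mul(Function('X')(Function('k')(Function('J')(1), 0)), t)) = Add(16, Mul(Add(2, Pow(2, 2)), 10)) = Add(16, Mul(Add(2, 4), 10)) = Add(16, Mul(6, 10)) = Add(16, 60) = 76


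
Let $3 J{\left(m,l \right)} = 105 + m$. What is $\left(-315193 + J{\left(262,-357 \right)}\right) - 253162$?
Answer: $- \frac{1704698}{3} \approx -5.6823 \cdot 10^{5}$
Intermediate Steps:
$J{\left(m,l \right)} = 35 + \frac{m}{3}$ ($J{\left(m,l \right)} = \frac{105 + m}{3} = 35 + \frac{m}{3}$)
$\left(-315193 + J{\left(262,-357 \right)}\right) - 253162 = \left(-315193 + \left(35 + \frac{1}{3} \cdot 262\right)\right) - 253162 = \left(-315193 + \left(35 + \frac{262}{3}\right)\right) - 253162 = \left(-315193 + \frac{367}{3}\right) - 253162 = - \frac{945212}{3} - 253162 = - \frac{1704698}{3}$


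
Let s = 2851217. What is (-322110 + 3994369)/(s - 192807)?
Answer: 3672259/2658410 ≈ 1.3814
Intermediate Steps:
(-322110 + 3994369)/(s - 192807) = (-322110 + 3994369)/(2851217 - 192807) = 3672259/2658410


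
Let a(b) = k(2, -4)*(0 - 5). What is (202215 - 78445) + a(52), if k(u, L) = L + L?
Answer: 123810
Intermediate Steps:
k(u, L) = 2*L
a(b) = 40 (a(b) = (2*(-4))*(0 - 5) = -8*(-5) = 40)
(202215 - 78445) + a(52) = (202215 - 78445) + 40 = 123770 + 40 = 123810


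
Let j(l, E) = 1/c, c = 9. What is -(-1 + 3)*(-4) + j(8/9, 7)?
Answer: 73/9 ≈ 8.1111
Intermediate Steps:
j(l, E) = ⅑ (j(l, E) = 1/9 = ⅑)
-(-1 + 3)*(-4) + j(8/9, 7) = -(-1 + 3)*(-4) + ⅑ = -1*2*(-4) + ⅑ = -2*(-4) + ⅑ = 8 + ⅑ = 73/9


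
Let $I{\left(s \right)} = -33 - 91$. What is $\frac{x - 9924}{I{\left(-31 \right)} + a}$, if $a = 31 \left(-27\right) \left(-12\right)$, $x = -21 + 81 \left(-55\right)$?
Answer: $- \frac{45}{31} \approx -1.4516$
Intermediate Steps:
$I{\left(s \right)} = -124$ ($I{\left(s \right)} = -33 - 91 = -124$)
$x = -4476$ ($x = -21 - 4455 = -4476$)
$a = 10044$ ($a = \left(-837\right) \left(-12\right) = 10044$)
$\frac{x - 9924}{I{\left(-31 \right)} + a} = \frac{-4476 - 9924}{-124 + 10044} = - \frac{14400}{9920} = \left(-14400\right) \frac{1}{9920} = - \frac{45}{31}$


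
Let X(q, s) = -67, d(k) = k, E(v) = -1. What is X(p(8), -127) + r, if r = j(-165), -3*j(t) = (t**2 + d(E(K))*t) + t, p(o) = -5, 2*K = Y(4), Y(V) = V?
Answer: -9142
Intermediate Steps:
K = 2 (K = (1/2)*4 = 2)
j(t) = -t**2/3 (j(t) = -((t**2 - t) + t)/3 = -t**2/3)
r = -9075 (r = -1/3*(-165)**2 = -1/3*27225 = -9075)
X(p(8), -127) + r = -67 - 9075 = -9142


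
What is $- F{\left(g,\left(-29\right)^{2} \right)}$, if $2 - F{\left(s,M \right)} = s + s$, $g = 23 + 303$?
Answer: $650$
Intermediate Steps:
$g = 326$
$F{\left(s,M \right)} = 2 - 2 s$ ($F{\left(s,M \right)} = 2 - \left(s + s\right) = 2 - 2 s$)
$- F{\left(g,\left(-29\right)^{2} \right)} = - (2 - 652) = \left(-1\right) \left(-650\right) = 650$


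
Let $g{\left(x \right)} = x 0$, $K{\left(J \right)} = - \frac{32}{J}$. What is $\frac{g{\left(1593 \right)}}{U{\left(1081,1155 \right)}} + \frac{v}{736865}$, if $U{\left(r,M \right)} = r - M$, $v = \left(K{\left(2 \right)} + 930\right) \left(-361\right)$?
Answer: $- \frac{329954}{736865} \approx -0.44778$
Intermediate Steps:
$v = -329954$ ($v = \left(- \frac{32}{2} + 930\right) \left(-361\right) = \left(\left(-32\right) \frac{1}{2} + 930\right) \left(-361\right) = \left(-16 + 930\right) \left(-361\right) = 914 \left(-361\right) = -329954$)
$g{\left(x \right)} = 0$
$\frac{g{\left(1593 \right)}}{U{\left(1081,1155 \right)}} + \frac{v}{736865} = \frac{0}{1081 - 1155} - \frac{329954}{736865} = \frac{0}{-74} - \frac{329954}{736865} = 0 \left(- \frac{1}{74}\right) - \frac{329954}{736865} = 0 - \frac{329954}{736865} = - \frac{329954}{736865}$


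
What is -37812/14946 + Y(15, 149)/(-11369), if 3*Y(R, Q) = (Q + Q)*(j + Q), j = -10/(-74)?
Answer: -12048976342/3143539869 ≈ -3.8329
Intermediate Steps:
j = 5/37 (j = -10*(-1/74) = 5/37 ≈ 0.13514)
Y(R, Q) = 2*Q*(5/37 + Q)/3 (Y(R, Q) = ((Q + Q)*(5/37 + Q))/3 = ((2*Q)*(5/37 + Q))/3 = (2*Q*(5/37 + Q))/3 = 2*Q*(5/37 + Q)/3)
-37812/14946 + Y(15, 149)/(-11369) = -37812/14946 + ((2/111)*149*(5 + 37*149))/(-11369) = -37812*1/14946 + ((2/111)*149*(5 + 5513))*(-1/11369) = -6302/2491 + ((2/111)*149*5518)*(-1/11369) = -6302/2491 + (1644364/111)*(-1/11369) = -6302/2491 - 1644364/1261959 = -12048976342/3143539869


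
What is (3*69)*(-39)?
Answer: -8073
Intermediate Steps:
(3*69)*(-39) = 207*(-39) = -8073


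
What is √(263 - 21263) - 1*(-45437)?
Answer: 45437 + 10*I*√210 ≈ 45437.0 + 144.91*I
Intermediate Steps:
√(263 - 21263) - 1*(-45437) = √(-21000) + 45437 = 10*I*√210 + 45437 = 45437 + 10*I*√210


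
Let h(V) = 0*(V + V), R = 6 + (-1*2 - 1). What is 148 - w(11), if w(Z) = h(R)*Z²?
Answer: 148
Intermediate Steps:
R = 3 (R = 6 + (-2 - 1) = 6 - 3 = 3)
h(V) = 0 (h(V) = 0*(2*V) = 0)
w(Z) = 0 (w(Z) = 0*Z² = 0)
148 - w(11) = 148 - 1*0 = 148 + 0 = 148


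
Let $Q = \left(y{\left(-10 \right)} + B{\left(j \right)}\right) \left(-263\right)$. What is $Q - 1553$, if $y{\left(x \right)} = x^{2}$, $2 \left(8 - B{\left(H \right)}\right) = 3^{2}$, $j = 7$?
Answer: $- \frac{57547}{2} \approx -28774.0$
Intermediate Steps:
$B{\left(H \right)} = \frac{7}{2}$ ($B{\left(H \right)} = 8 - \frac{3^{2}}{2} = 8 - \frac{9}{2} = \frac{7}{2}$)
$Q = - \frac{54441}{2}$ ($Q = \left(\left(-10\right)^{2} + \frac{7}{2}\right) \left(-263\right) = \left(100 + \frac{7}{2}\right) \left(-263\right) = \frac{207}{2} \left(-263\right) = - \frac{54441}{2} \approx -27221.0$)
$Q - 1553 = - \frac{54441}{2} - 1553 = - \frac{57547}{2}$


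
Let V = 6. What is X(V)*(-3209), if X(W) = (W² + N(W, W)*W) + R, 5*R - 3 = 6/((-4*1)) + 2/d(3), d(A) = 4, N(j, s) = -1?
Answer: -487768/5 ≈ -97554.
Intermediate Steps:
R = ⅖ (R = ⅗ + (6/((-4*1)) + 2/4)/5 = ⅗ + (6/(-4) + 2*(¼))/5 = ⅗ + (6*(-¼) + ½)/5 = ⅗ + (-3/2 + ½)/5 = ⅗ + (⅕)*(-1) = ⅗ - ⅕ = ⅖ ≈ 0.40000)
X(W) = ⅖ + W² - W (X(W) = (W² - W) + ⅖ = ⅖ + W² - W)
X(V)*(-3209) = (⅖ + 6² - 1*6)*(-3209) = (⅖ + 36 - 6)*(-3209) = (152/5)*(-3209) = -487768/5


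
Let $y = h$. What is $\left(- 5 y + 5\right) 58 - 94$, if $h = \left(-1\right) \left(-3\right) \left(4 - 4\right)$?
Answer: $196$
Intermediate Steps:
$h = 0$ ($h = 3 \left(4 - 4\right) = 3 \cdot 0 = 0$)
$y = 0$
$\left(- 5 y + 5\right) 58 - 94 = \left(\left(-5\right) 0 + 5\right) 58 - 94 = \left(0 + 5\right) 58 - 94 = 5 \cdot 58 - 94 = 290 - 94 = 196$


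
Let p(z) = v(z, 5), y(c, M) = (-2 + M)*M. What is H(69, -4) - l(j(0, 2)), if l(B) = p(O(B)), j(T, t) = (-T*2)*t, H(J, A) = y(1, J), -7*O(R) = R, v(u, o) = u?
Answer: 4623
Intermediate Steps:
y(c, M) = M*(-2 + M)
O(R) = -R/7
H(J, A) = J*(-2 + J)
p(z) = z
j(T, t) = -2*T*t (j(T, t) = (-2*T)*t = -2*T*t)
l(B) = -B/7
H(69, -4) - l(j(0, 2)) = 69*(-2 + 69) - (-1)*(-2*0*2)/7 = 69*67 - (-1)*0/7 = 4623 - 1*0 = 4623 + 0 = 4623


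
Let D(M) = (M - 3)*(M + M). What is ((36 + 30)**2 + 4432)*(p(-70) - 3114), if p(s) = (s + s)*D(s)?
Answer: -12601236232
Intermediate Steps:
D(M) = 2*M*(-3 + M) (D(M) = (-3 + M)*(2*M) = 2*M*(-3 + M))
p(s) = 4*s**2*(-3 + s) (p(s) = (s + s)*(2*s*(-3 + s)) = (2*s)*(2*s*(-3 + s)) = 4*s**2*(-3 + s))
((36 + 30)**2 + 4432)*(p(-70) - 3114) = ((36 + 30)**2 + 4432)*(4*(-70)**2*(-3 - 70) - 3114) = (66**2 + 4432)*(4*4900*(-73) - 3114) = (4356 + 4432)*(-1430800 - 3114) = 8788*(-1433914) = -12601236232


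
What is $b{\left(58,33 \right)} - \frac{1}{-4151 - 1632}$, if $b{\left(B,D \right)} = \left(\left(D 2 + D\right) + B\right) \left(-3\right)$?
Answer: $- \frac{2723792}{5783} \approx -471.0$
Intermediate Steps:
$b{\left(B,D \right)} = - 9 D - 3 B$ ($b{\left(B,D \right)} = \left(\left(2 D + D\right) + B\right) \left(-3\right) = \left(3 D + B\right) \left(-3\right) = \left(B + 3 D\right) \left(-3\right) = - 9 D - 3 B$)
$b{\left(58,33 \right)} - \frac{1}{-4151 - 1632} = \left(\left(-9\right) 33 - 174\right) - \frac{1}{-4151 - 1632} = \left(-297 - 174\right) - \frac{1}{-5783} = -471 - - \frac{1}{5783} = -471 + \frac{1}{5783} = - \frac{2723792}{5783}$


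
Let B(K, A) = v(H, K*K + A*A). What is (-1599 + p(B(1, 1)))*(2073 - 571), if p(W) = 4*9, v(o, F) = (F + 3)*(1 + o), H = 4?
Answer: -2347626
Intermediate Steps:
v(o, F) = (1 + o)*(3 + F) (v(o, F) = (3 + F)*(1 + o) = (1 + o)*(3 + F))
B(K, A) = 15 + 5*A² + 5*K² (B(K, A) = 3 + (K*K + A*A) + 3*4 + (K*K + A*A)*4 = 3 + (K² + A²) + 12 + (K² + A²)*4 = 3 + (A² + K²) + 12 + (A² + K²)*4 = 3 + (A² + K²) + 12 + (4*A² + 4*K²) = 15 + 5*A² + 5*K²)
p(W) = 36
(-1599 + p(B(1, 1)))*(2073 - 571) = (-1599 + 36)*(2073 - 571) = -1563*1502 = -2347626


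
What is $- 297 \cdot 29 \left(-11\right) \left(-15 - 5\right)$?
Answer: $-1894860$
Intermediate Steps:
$- 297 \cdot 29 \left(-11\right) \left(-15 - 5\right) = - 297 \left(\left(-319\right) \left(-20\right)\right) = \left(-297\right) 6380 = -1894860$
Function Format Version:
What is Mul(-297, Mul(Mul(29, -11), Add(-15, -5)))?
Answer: -1894860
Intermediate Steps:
Mul(-297, Mul(Mul(29, -11), Add(-15, -5))) = Mul(-297, Mul(-319, -20)) = Mul(-297, 6380) = -1894860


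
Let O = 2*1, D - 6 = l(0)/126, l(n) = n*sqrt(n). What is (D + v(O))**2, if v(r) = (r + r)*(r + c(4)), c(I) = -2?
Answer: 36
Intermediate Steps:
l(n) = n**(3/2)
D = 6 (D = 6 + 0**(3/2)/126 = 6 + 0*(1/126) = 6 + 0 = 6)
O = 2
v(r) = 2*r*(-2 + r) (v(r) = (r + r)*(r - 2) = (2*r)*(-2 + r) = 2*r*(-2 + r))
(D + v(O))**2 = (6 + 2*2*(-2 + 2))**2 = (6 + 2*2*0)**2 = (6 + 0)**2 = 6**2 = 36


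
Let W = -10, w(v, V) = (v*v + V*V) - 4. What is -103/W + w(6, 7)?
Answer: 913/10 ≈ 91.300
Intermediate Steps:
w(v, V) = -4 + V² + v² (w(v, V) = (v² + V²) - 4 = (V² + v²) - 4 = -4 + V² + v²)
-103/W + w(6, 7) = -103/(-10) + (-4 + 7² + 6²) = -103*(-⅒) + (-4 + 49 + 36) = 103/10 + 81 = 913/10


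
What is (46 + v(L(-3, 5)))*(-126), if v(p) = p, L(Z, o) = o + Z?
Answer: -6048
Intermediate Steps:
L(Z, o) = Z + o
(46 + v(L(-3, 5)))*(-126) = (46 + (-3 + 5))*(-126) = (46 + 2)*(-126) = 48*(-126) = -6048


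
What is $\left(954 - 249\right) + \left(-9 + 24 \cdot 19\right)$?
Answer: $1152$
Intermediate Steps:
$\left(954 - 249\right) + \left(-9 + 24 \cdot 19\right) = 705 + \left(-9 + 456\right) = 705 + 447 = 1152$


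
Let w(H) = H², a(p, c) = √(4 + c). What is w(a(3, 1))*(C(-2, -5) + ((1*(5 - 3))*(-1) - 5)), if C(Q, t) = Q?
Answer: -45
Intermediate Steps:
w(a(3, 1))*(C(-2, -5) + ((1*(5 - 3))*(-1) - 5)) = (√(4 + 1))²*(-2 + ((1*(5 - 3))*(-1) - 5)) = (√5)²*(-2 + ((1*2)*(-1) - 5)) = 5*(-2 + (2*(-1) - 5)) = 5*(-2 + (-2 - 5)) = 5*(-2 - 7) = 5*(-9) = -45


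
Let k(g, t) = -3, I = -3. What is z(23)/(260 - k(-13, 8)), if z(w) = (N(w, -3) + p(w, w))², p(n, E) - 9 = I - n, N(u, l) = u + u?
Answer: 841/263 ≈ 3.1977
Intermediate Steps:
N(u, l) = 2*u
p(n, E) = 6 - n (p(n, E) = 9 + (-3 - n) = 6 - n)
z(w) = (6 + w)² (z(w) = (2*w + (6 - w))² = (6 + w)²)
z(23)/(260 - k(-13, 8)) = (6 + 23)²/(260 - 1*(-3)) = 29²/(260 + 3) = 841/263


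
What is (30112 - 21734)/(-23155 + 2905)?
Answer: -4189/10125 ≈ -0.41373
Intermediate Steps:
(30112 - 21734)/(-23155 + 2905) = 8378/(-20250) = 8378*(-1/20250) = -4189/10125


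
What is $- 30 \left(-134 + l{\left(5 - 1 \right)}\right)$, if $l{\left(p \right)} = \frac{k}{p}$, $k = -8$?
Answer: $4080$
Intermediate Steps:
$l{\left(p \right)} = - \frac{8}{p}$
$- 30 \left(-134 + l{\left(5 - 1 \right)}\right) = - 30 \left(-134 - \frac{8}{5 - 1}\right) = - 30 \left(-134 - \frac{8}{4}\right) = - 30 \left(-134 - 2\right) = \left(-30\right) \left(-136\right) = 4080$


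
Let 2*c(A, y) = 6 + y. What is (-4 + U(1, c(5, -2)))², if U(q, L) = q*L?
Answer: 4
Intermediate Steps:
c(A, y) = 3 + y/2 (c(A, y) = (6 + y)/2 = 3 + y/2)
U(q, L) = L*q
(-4 + U(1, c(5, -2)))² = (-4 + (3 + (½)*(-2))*1)² = (-4 + (3 - 1)*1)² = (-4 + 2*1)² = (-4 + 2)² = (-2)² = 4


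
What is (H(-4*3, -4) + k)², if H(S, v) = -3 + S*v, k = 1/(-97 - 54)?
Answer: 46158436/22801 ≈ 2024.4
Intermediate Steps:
k = -1/151 (k = 1/(-151) = -1/151 ≈ -0.0066225)
(H(-4*3, -4) + k)² = ((-3 - 4*3*(-4)) - 1/151)² = ((-3 - 12*(-4)) - 1/151)² = ((-3 + 48) - 1/151)² = (45 - 1/151)² = (6794/151)² = 46158436/22801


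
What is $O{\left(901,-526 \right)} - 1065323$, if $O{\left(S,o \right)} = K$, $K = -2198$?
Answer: $-1067521$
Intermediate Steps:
$O{\left(S,o \right)} = -2198$
$O{\left(901,-526 \right)} - 1065323 = -2198 - 1065323 = -1067521$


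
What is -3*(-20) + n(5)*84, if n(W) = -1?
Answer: -24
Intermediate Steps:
-3*(-20) + n(5)*84 = -3*(-20) - 1*84 = 60 - 84 = -24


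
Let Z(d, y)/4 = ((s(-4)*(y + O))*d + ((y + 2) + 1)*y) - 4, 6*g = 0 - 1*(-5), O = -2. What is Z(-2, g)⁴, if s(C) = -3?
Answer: 6234839521/6561 ≈ 9.5029e+5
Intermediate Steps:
g = ⅚ (g = (0 - 1*(-5))/6 = (0 + 5)/6 = (⅙)*5 = ⅚ ≈ 0.83333)
Z(d, y) = -16 + 4*d*(6 - 3*y) + 4*y*(3 + y) (Z(d, y) = 4*(((-3*(y - 2))*d + ((y + 2) + 1)*y) - 4) = 4*(((-3*(-2 + y))*d + ((2 + y) + 1)*y) - 4) = 4*(((6 - 3*y)*d + (3 + y)*y) - 4) = 4*((d*(6 - 3*y) + y*(3 + y)) - 4) = 4*(-4 + d*(6 - 3*y) + y*(3 + y)) = -16 + 4*d*(6 - 3*y) + 4*y*(3 + y))
Z(-2, g)⁴ = (-16 + 4*(⅚)² + 12*(⅚) + 24*(-2) - 12*(-2)*⅚)⁴ = (-16 + 4*(25/36) + 10 - 48 + 20)⁴ = (-16 + 25/9 + 10 - 48 + 20)⁴ = (-281/9)⁴ = 6234839521/6561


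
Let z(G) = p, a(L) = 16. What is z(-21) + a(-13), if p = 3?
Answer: 19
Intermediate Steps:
z(G) = 3
z(-21) + a(-13) = 3 + 16 = 19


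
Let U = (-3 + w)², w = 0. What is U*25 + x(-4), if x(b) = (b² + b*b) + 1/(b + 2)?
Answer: 513/2 ≈ 256.50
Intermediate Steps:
x(b) = 1/(2 + b) + 2*b² (x(b) = (b² + b²) + 1/(2 + b) = 2*b² + 1/(2 + b) = 1/(2 + b) + 2*b²)
U = 9 (U = (-3 + 0)² = (-3)² = 9)
U*25 + x(-4) = 9*25 + (1 + 2*(-4)³ + 4*(-4)²)/(2 - 4) = 225 + (1 + 2*(-64) + 4*16)/(-2) = 225 - (1 - 128 + 64)/2 = 225 - ½*(-63) = 225 + 63/2 = 513/2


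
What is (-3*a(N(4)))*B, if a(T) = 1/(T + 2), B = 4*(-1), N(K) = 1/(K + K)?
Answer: 96/17 ≈ 5.6471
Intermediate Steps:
N(K) = 1/(2*K)
B = -4
a(T) = 1/(2 + T)
(-3*a(N(4)))*B = -3/(2 + (½)/4)*(-4) = -3/(2 + (½)*(¼))*(-4) = -3/(2 + ⅛)*(-4) = -3/17/8*(-4) = -3*8/17*(-4) = -24/17*(-4) = 96/17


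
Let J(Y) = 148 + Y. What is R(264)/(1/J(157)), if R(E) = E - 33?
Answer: 70455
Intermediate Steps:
R(E) = -33 + E
R(264)/(1/J(157)) = (-33 + 264)/(1/(148 + 157)) = 231/(1/305) = 231*305 = 70455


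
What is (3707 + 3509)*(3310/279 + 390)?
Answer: 809057920/279 ≈ 2.8998e+6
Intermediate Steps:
(3707 + 3509)*(3310/279 + 390) = 7216*(3310*(1/279) + 390) = 7216*(3310/279 + 390) = 7216*(112120/279) = 809057920/279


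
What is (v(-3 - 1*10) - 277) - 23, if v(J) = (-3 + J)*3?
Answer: -348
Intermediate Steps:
v(J) = -9 + 3*J
(v(-3 - 1*10) - 277) - 23 = ((-9 + 3*(-3 - 1*10)) - 277) - 23 = ((-9 + 3*(-3 - 10)) - 277) - 23 = ((-9 + 3*(-13)) - 277) - 23 = ((-9 - 39) - 277) - 23 = (-48 - 277) - 23 = -325 - 23 = -348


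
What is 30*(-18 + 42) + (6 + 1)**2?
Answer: 769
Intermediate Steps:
30*(-18 + 42) + (6 + 1)**2 = 30*24 + 7**2 = 720 + 49 = 769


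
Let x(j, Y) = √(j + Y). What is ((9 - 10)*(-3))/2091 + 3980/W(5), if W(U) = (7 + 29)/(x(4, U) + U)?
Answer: 5548129/6273 ≈ 884.45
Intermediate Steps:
x(j, Y) = √(Y + j)
W(U) = 36/(U + √(4 + U)) (W(U) = (7 + 29)/(√(U + 4) + U) = 36/(√(4 + U) + U) = 36/(U + √(4 + U)))
((9 - 10)*(-3))/2091 + 3980/W(5) = ((9 - 10)*(-3))/2091 + 3980/((36/(5 + √(4 + 5)))) = -1*(-3)*(1/2091) + 3980/((36/(5 + √9))) = 3*(1/2091) + 3980/((36/(5 + 3))) = 1/697 + 3980/((36/8)) = 1/697 + 3980/((36*(⅛))) = 1/697 + 3980/(9/2) = 1/697 + 3980*(2/9) = 1/697 + 7960/9 = 5548129/6273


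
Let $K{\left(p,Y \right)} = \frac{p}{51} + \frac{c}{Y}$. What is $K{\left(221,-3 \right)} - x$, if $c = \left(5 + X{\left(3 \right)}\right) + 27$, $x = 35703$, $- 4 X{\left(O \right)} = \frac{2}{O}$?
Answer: $- \frac{642767}{18} \approx -35709.0$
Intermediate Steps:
$X{\left(O \right)} = - \frac{1}{2 O}$ ($X{\left(O \right)} = - \frac{2 \frac{1}{O}}{4} = - \frac{1}{2 O}$)
$c = \frac{191}{6}$ ($c = \left(5 - \frac{1}{2 \cdot 3}\right) + 27 = \left(5 - \frac{1}{6}\right) + 27 = \frac{29}{6} + 27 = \frac{191}{6} \approx 31.833$)
$K{\left(p,Y \right)} = \frac{p}{51} + \frac{191}{6 Y}$
$K{\left(221,-3 \right)} - x = \left(\frac{1}{51} \cdot 221 + \frac{191}{6 \left(-3\right)}\right) - 35703 = \left(\frac{13}{3} + \frac{191}{6} \left(- \frac{1}{3}\right)\right) - 35703 = \left(\frac{13}{3} - \frac{191}{18}\right) - 35703 = - \frac{113}{18} - 35703 = - \frac{642767}{18}$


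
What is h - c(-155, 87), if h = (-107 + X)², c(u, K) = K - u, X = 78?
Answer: 599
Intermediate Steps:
h = 841 (h = (-107 + 78)² = (-29)² = 841)
h - c(-155, 87) = 841 - (87 - 1*(-155)) = 841 - (87 + 155) = 841 - 1*242 = 841 - 242 = 599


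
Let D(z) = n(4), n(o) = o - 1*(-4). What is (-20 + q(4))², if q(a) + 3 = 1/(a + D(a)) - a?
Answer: 104329/144 ≈ 724.51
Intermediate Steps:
n(o) = 4 + o (n(o) = o + 4 = 4 + o)
D(z) = 8 (D(z) = 4 + 4 = 8)
q(a) = -3 + 1/(8 + a) - a (q(a) = -3 + (1/(a + 8) - a) = -3 + (1/(8 + a) - a) = -3 + 1/(8 + a) - a)
(-20 + q(4))² = (-20 + (-23 - 1*4² - 11*4)/(8 + 4))² = (-20 + (-23 - 1*16 - 44)/12)² = (-20 + (-23 - 16 - 44)/12)² = (-20 + (1/12)*(-83))² = (-20 - 83/12)² = (-323/12)² = 104329/144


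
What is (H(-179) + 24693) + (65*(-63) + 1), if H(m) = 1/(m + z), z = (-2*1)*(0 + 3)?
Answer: 3810814/185 ≈ 20599.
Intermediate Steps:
z = -6 (z = -2*3 = -6)
H(m) = 1/(-6 + m) (H(m) = 1/(m - 6) = 1/(-6 + m))
(H(-179) + 24693) + (65*(-63) + 1) = (1/(-6 - 179) + 24693) + (65*(-63) + 1) = (1/(-185) + 24693) + (-4095 + 1) = (-1/185 + 24693) - 4094 = 4568204/185 - 4094 = 3810814/185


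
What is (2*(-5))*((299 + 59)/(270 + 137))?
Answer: -3580/407 ≈ -8.7961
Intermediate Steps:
(2*(-5))*((299 + 59)/(270 + 137)) = -3580/407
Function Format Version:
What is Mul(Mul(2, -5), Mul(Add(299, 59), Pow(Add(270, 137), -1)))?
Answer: Rational(-3580, 407) ≈ -8.7961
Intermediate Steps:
Mul(Mul(2, -5), Mul(Add(299, 59), Pow(Add(270, 137), -1))) = Mul(-10, Mul(358, Pow(407, -1))) = Mul(-10, Mul(358, Rational(1, 407))) = Mul(-10, Rational(358, 407)) = Rational(-3580, 407)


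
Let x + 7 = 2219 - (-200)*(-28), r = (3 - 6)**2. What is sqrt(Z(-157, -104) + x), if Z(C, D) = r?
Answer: I*sqrt(3379) ≈ 58.129*I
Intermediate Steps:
r = 9 (r = (-3)**2 = 9)
Z(C, D) = 9
x = -3388 (x = -7 + (2219 - (-200)*(-28)) = -7 + (2219 - 1*5600) = -7 + (2219 - 5600) = -7 - 3381 = -3388)
sqrt(Z(-157, -104) + x) = sqrt(9 - 3388) = sqrt(-3379) = I*sqrt(3379)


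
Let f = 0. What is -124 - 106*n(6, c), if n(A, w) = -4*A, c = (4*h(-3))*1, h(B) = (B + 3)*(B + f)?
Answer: 2420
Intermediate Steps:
h(B) = B*(3 + B) (h(B) = (B + 3)*(B + 0) = (3 + B)*B = B*(3 + B))
c = 0 (c = (4*(-3*(3 - 3)))*1 = (4*(-3*0))*1 = (4*0)*1 = 0*1 = 0)
-124 - 106*n(6, c) = -124 - (-424)*6 = -124 - 106*(-24) = -124 + 2544 = 2420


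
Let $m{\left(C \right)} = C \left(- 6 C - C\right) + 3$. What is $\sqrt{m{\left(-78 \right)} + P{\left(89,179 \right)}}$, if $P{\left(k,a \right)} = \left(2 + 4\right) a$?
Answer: $i \sqrt{41511} \approx 203.74 i$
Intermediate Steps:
$m{\left(C \right)} = 3 - 7 C^{2}$ ($m{\left(C \right)} = C \left(- 7 C\right) + 3 = - 7 C^{2} + 3 = 3 - 7 C^{2}$)
$P{\left(k,a \right)} = 6 a$
$\sqrt{m{\left(-78 \right)} + P{\left(89,179 \right)}} = \sqrt{\left(3 - 7 \left(-78\right)^{2}\right) + 6 \cdot 179} = \sqrt{\left(3 - 42588\right) + 1074} = \sqrt{-42585 + 1074} = \sqrt{-41511} = i \sqrt{41511}$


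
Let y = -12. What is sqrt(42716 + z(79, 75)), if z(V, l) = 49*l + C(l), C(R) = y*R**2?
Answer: I*sqrt(21109) ≈ 145.29*I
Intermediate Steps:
C(R) = -12*R**2
z(V, l) = -12*l**2 + 49*l (z(V, l) = 49*l - 12*l**2 = -12*l**2 + 49*l)
sqrt(42716 + z(79, 75)) = sqrt(42716 + 75*(49 - 12*75)) = sqrt(42716 + 75*(49 - 900)) = sqrt(42716 + 75*(-851)) = sqrt(42716 - 63825) = sqrt(-21109) = I*sqrt(21109)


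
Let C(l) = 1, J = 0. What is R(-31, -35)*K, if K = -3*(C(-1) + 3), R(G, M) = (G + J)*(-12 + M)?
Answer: -17484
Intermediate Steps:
R(G, M) = G*(-12 + M) (R(G, M) = (G + 0)*(-12 + M) = G*(-12 + M))
K = -12 (K = -3*(1 + 3) = -3*4 = -12)
R(-31, -35)*K = -31*(-12 - 35)*(-12) = -31*(-47)*(-12) = 1457*(-12) = -17484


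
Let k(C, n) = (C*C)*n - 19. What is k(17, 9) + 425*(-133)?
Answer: -53943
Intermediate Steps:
k(C, n) = -19 + n*C² (k(C, n) = C²*n - 19 = n*C² - 19 = -19 + n*C²)
k(17, 9) + 425*(-133) = (-19 + 9*17²) + 425*(-133) = (-19 + 9*289) - 56525 = (-19 + 2601) - 56525 = 2582 - 56525 = -53943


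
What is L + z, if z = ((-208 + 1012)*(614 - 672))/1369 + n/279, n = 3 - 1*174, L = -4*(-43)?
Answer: 5827905/42439 ≈ 137.32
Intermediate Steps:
L = 172
n = -171 (n = 3 - 174 = -171)
z = -1471603/42439 (z = ((-208 + 1012)*(614 - 672))/1369 - 171/279 = (804*(-58))*(1/1369) - 171*1/279 = -46632*1/1369 - 19/31 = -46632/1369 - 19/31 = -1471603/42439 ≈ -34.676)
L + z = 172 - 1471603/42439 = 5827905/42439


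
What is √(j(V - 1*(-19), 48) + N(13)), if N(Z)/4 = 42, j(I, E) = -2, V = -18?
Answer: √166 ≈ 12.884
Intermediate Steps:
N(Z) = 168 (N(Z) = 4*42 = 168)
√(j(V - 1*(-19), 48) + N(13)) = √(-2 + 168) = √166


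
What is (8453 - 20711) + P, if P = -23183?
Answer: -35441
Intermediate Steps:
(8453 - 20711) + P = (8453 - 20711) - 23183 = -12258 - 23183 = -35441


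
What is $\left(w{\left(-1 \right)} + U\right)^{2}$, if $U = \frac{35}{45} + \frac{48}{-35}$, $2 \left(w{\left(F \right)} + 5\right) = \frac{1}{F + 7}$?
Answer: $\frac{48205249}{1587600} \approx 30.364$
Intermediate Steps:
$w{\left(F \right)} = -5 + \frac{1}{2 \left(7 + F\right)}$ ($w{\left(F \right)} = -5 + \frac{1}{2 \left(F + 7\right)} = -5 + \frac{1}{2 \left(7 + F\right)}$)
$U = - \frac{187}{315}$ ($U = 35 \cdot \frac{1}{45} + 48 \left(- \frac{1}{35}\right) = \frac{7}{9} - \frac{48}{35} = - \frac{187}{315} \approx -0.59365$)
$\left(w{\left(-1 \right)} + U\right)^{2} = \left(\frac{-69 - -10}{2 \left(7 - 1\right)} - \frac{187}{315}\right)^{2} = \left(\frac{-69 + 10}{2 \cdot 6} - \frac{187}{315}\right)^{2} = \left(\frac{1}{2} \cdot \frac{1}{6} \left(-59\right) - \frac{187}{315}\right)^{2} = \left(- \frac{59}{12} - \frac{187}{315}\right)^{2} = \left(- \frac{6943}{1260}\right)^{2} = \frac{48205249}{1587600}$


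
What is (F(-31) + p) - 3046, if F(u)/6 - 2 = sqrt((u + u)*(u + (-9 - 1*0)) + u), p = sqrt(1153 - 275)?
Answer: -3034 + sqrt(878) + 6*sqrt(2449) ≈ -2707.4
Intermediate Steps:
p = sqrt(878) ≈ 29.631
F(u) = 12 + 6*sqrt(u + 2*u*(-9 + u)) (F(u) = 12 + 6*sqrt((u + u)*(u + (-9 - 1*0)) + u) = 12 + 6*sqrt((2*u)*(u + (-9 + 0)) + u) = 12 + 6*sqrt((2*u)*(u - 9) + u) = 12 + 6*sqrt((2*u)*(-9 + u) + u) = 12 + 6*sqrt(2*u*(-9 + u) + u) = 12 + 6*sqrt(u + 2*u*(-9 + u)))
(F(-31) + p) - 3046 = ((12 + 6*sqrt(-31*(-17 + 2*(-31)))) + sqrt(878)) - 3046 = ((12 + 6*sqrt(-31*(-17 - 62))) + sqrt(878)) - 3046 = ((12 + 6*sqrt(-31*(-79))) + sqrt(878)) - 3046 = ((12 + 6*sqrt(2449)) + sqrt(878)) - 3046 = (12 + sqrt(878) + 6*sqrt(2449)) - 3046 = -3034 + sqrt(878) + 6*sqrt(2449)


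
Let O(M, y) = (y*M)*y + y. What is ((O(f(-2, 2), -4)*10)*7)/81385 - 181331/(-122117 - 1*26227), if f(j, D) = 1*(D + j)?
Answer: 2943217423/2414595288 ≈ 1.2189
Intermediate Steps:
f(j, D) = D + j
O(M, y) = y + M*y² (O(M, y) = (M*y)*y + y = M*y² + y = y + M*y²)
((O(f(-2, 2), -4)*10)*7)/81385 - 181331/(-122117 - 1*26227) = ((-4*(1 + (2 - 2)*(-4))*10)*7)/81385 - 181331/(-122117 - 1*26227) = ((-4*(1 + 0*(-4))*10)*7)*(1/81385) - 181331/(-122117 - 26227) = ((-4*(1 + 0)*10)*7)*(1/81385) - 181331/(-148344) = ((-4*1*10)*7)*(1/81385) - 181331*(-1/148344) = (-4*10*7)*(1/81385) + 181331/148344 = -40*7*(1/81385) + 181331/148344 = -280*1/81385 + 181331/148344 = -56/16277 + 181331/148344 = 2943217423/2414595288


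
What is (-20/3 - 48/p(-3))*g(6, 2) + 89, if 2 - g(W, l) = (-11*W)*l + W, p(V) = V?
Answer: 3851/3 ≈ 1283.7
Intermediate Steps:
g(W, l) = 2 - W + 11*W*l (g(W, l) = 2 - ((-11*W)*l + W) = 2 - (-11*W*l + W) = 2 - (W - 11*W*l) = 2 + (-W + 11*W*l) = 2 - W + 11*W*l)
(-20/3 - 48/p(-3))*g(6, 2) + 89 = (-20/3 - 48/(-3))*(2 - 1*6 + 11*6*2) + 89 = (-20*1/3 - 48*(-1/3))*(2 - 6 + 132) + 89 = (-20/3 + 16)*128 + 89 = (28/3)*128 + 89 = 3584/3 + 89 = 3851/3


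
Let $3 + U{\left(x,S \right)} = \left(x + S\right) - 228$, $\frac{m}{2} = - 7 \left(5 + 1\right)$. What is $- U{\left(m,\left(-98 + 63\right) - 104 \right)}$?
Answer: $454$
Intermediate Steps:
$m = -84$ ($m = 2 \left(- 7 \left(5 + 1\right)\right) = 2 \left(\left(-7\right) 6\right) = 2 \left(-42\right) = -84$)
$U{\left(x,S \right)} = -231 + S + x$ ($U{\left(x,S \right)} = -3 - \left(228 - S - x\right) = -3 + \left(-228 + S + x\right) = -231 + S + x$)
$- U{\left(m,\left(-98 + 63\right) - 104 \right)} = - (-231 + \left(\left(-98 + 63\right) - 104\right) - 84) = - (-231 - 139 - 84) = \left(-1\right) \left(-454\right) = 454$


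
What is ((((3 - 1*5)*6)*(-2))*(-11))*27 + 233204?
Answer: 226076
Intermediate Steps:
((((3 - 1*5)*6)*(-2))*(-11))*27 + 233204 = ((((3 - 5)*6)*(-2))*(-11))*27 + 233204 = ((-2*6*(-2))*(-11))*27 + 233204 = (-12*(-2)*(-11))*27 + 233204 = (24*(-11))*27 + 233204 = -264*27 + 233204 = -7128 + 233204 = 226076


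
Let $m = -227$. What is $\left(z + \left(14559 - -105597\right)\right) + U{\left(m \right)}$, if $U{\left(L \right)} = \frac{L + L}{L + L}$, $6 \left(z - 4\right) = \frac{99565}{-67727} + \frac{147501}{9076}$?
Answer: $\frac{443179858371719}{3688141512} \approx 1.2016 \cdot 10^{5}$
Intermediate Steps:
$z = \frac{23838714335}{3688141512}$ ($z = 4 + \frac{\frac{99565}{-67727} + \frac{147501}{9076}}{6} = 4 + \frac{99565 \left(- \frac{1}{67727}\right) + 147501 \cdot \frac{1}{9076}}{6} = 4 + \frac{- \frac{99565}{67727} + \frac{147501}{9076}}{6} = 4 + \frac{1}{6} \cdot \frac{9086148287}{614690252} = 4 + \frac{9086148287}{3688141512} = \frac{23838714335}{3688141512} \approx 6.4636$)
$U{\left(L \right)} = 1$ ($U{\left(L \right)} = \frac{2 L}{2 L} = 2 L \frac{1}{2 L} = 1$)
$\left(z + \left(14559 - -105597\right)\right) + U{\left(m \right)} = \left(\frac{23838714335}{3688141512} + \left(14559 - -105597\right)\right) + 1 = \left(\frac{23838714335}{3688141512} + \left(14559 + 105597\right)\right) + 1 = \left(\frac{23838714335}{3688141512} + 120156\right) + 1 = \frac{443176170230207}{3688141512} + 1 = \frac{443179858371719}{3688141512}$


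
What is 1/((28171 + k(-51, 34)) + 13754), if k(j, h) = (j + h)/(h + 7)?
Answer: 41/1718908 ≈ 2.3852e-5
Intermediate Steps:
k(j, h) = (h + j)/(7 + h)
1/((28171 + k(-51, 34)) + 13754) = 1/((28171 + (34 - 51)/(7 + 34)) + 13754) = 1/((28171 - 17/41) + 13754) = 1/(1154994/41 + 13754) = 1/(1718908/41) = 41/1718908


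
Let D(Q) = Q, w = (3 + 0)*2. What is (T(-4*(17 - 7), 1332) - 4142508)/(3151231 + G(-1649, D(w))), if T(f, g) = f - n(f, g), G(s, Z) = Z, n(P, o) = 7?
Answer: -4142555/3151237 ≈ -1.3146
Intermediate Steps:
w = 6 (w = 3*2 = 6)
T(f, g) = -7 + f (T(f, g) = f - 1*7 = f - 7 = -7 + f)
(T(-4*(17 - 7), 1332) - 4142508)/(3151231 + G(-1649, D(w))) = ((-7 - 4*(17 - 7)) - 4142508)/(3151231 + 6) = ((-7 - 4*10) - 4142508)/3151237 = ((-7 - 40) - 4142508)*(1/3151237) = (-47 - 4142508)*(1/3151237) = -4142555*1/3151237 = -4142555/3151237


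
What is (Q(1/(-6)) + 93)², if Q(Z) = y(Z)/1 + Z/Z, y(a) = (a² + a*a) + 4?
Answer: 3115225/324 ≈ 9614.9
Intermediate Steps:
y(a) = 4 + 2*a² (y(a) = (a² + a²) + 4 = 2*a² + 4 = 4 + 2*a²)
Q(Z) = 5 + 2*Z² (Q(Z) = (4 + 2*Z²)/1 + Z/Z = (4 + 2*Z²)*1 + 1 = (4 + 2*Z²) + 1 = 5 + 2*Z²)
(Q(1/(-6)) + 93)² = ((5 + 2*(1/(-6))²) + 93)² = ((5 + 2*(-⅙)²) + 93)² = ((5 + 2*(1/36)) + 93)² = ((5 + 1/18) + 93)² = (91/18 + 93)² = (1765/18)² = 3115225/324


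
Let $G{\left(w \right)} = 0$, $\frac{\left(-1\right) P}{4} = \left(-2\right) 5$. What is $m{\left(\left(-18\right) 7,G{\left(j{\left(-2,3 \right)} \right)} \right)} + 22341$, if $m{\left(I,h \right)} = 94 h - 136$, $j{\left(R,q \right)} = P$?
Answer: $22205$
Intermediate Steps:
$P = 40$ ($P = - 4 \left(\left(-2\right) 5\right) = \left(-4\right) \left(-10\right) = 40$)
$j{\left(R,q \right)} = 40$
$m{\left(I,h \right)} = -136 + 94 h$
$m{\left(\left(-18\right) 7,G{\left(j{\left(-2,3 \right)} \right)} \right)} + 22341 = \left(-136 + 94 \cdot 0\right) + 22341 = \left(-136 + 0\right) + 22341 = -136 + 22341 = 22205$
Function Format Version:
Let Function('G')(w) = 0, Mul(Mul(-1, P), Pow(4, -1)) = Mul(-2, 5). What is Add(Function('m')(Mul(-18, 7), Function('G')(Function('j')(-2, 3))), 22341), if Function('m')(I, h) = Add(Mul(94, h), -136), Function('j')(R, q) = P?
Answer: 22205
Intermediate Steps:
P = 40 (P = Mul(-4, Mul(-2, 5)) = Mul(-4, -10) = 40)
Function('j')(R, q) = 40
Function('m')(I, h) = Add(-136, Mul(94, h))
Add(Function('m')(Mul(-18, 7), Function('G')(Function('j')(-2, 3))), 22341) = Add(Add(-136, Mul(94, 0)), 22341) = Add(Add(-136, 0), 22341) = Add(-136, 22341) = 22205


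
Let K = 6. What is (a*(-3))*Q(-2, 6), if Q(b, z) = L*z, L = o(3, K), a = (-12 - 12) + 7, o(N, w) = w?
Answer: 1836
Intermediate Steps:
a = -17 (a = -24 + 7 = -17)
L = 6
Q(b, z) = 6*z
(a*(-3))*Q(-2, 6) = (-17*(-3))*(6*6) = 51*36 = 1836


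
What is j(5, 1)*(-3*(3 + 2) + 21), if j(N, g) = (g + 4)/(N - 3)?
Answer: 15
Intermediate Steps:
j(N, g) = (4 + g)/(-3 + N)
j(5, 1)*(-3*(3 + 2) + 21) = ((4 + 1)/(-3 + 5))*(-3*(3 + 2) + 21) = (5/2)*(-3*5 + 21) = ((1/2)*5)*(-15 + 21) = (5/2)*6 = 15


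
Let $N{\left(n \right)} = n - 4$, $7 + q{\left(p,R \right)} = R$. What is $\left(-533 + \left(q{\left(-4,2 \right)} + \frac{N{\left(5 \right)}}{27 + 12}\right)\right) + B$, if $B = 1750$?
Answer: $\frac{47269}{39} \approx 1212.0$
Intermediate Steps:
$q{\left(p,R \right)} = -7 + R$
$N{\left(n \right)} = -4 + n$
$\left(-533 + \left(q{\left(-4,2 \right)} + \frac{N{\left(5 \right)}}{27 + 12}\right)\right) + B = \left(-533 + \left(\left(-7 + 2\right) + \frac{-4 + 5}{27 + 12}\right)\right) + 1750 = \left(-533 - \left(5 - \frac{1}{39} \cdot 1\right)\right) + 1750 = \left(-533 + \left(-5 + \frac{1}{39} \cdot 1\right)\right) + 1750 = \left(-533 + \left(-5 + \frac{1}{39}\right)\right) + 1750 = \left(-533 - \frac{194}{39}\right) + 1750 = - \frac{20981}{39} + 1750 = \frac{47269}{39}$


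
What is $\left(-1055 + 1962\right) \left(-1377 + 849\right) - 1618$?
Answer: $-480514$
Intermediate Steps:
$\left(-1055 + 1962\right) \left(-1377 + 849\right) - 1618 = 907 \left(-528\right) - 1618 = -478896 - 1618 = -480514$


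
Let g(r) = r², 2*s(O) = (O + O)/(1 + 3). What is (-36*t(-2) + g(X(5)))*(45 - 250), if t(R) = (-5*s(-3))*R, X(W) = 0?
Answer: -55350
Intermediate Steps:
s(O) = O/4 (s(O) = ((O + O)/(1 + 3))/2 = ((2*O)/4)/2 = ((2*O)*(¼))/2 = (O/2)/2 = O/4)
t(R) = 15*R/4 (t(R) = (-5*(-3)/4)*R = (-5*(-¾))*R = 15*R/4)
(-36*t(-2) + g(X(5)))*(45 - 250) = (-135*(-2) + 0²)*(45 - 250) = (-36*(-15/2) + 0)*(-205) = (270 + 0)*(-205) = 270*(-205) = -55350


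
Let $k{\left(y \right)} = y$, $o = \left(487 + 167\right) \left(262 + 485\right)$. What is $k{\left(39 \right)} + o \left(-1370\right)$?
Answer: $-669297021$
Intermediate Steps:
$o = 488538$ ($o = 654 \cdot 747 = 488538$)
$k{\left(39 \right)} + o \left(-1370\right) = 39 + 488538 \left(-1370\right) = 39 - 669297060 = -669297021$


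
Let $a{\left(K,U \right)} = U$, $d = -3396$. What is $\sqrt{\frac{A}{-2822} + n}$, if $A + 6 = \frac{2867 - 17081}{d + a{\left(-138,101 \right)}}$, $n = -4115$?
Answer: $\frac{i \sqrt{88947683457550265}}{4649245} \approx 64.148 i$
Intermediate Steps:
$A = - \frac{5556}{3295}$ ($A = -6 + \frac{2867 - 17081}{-3396 + 101} = -6 - \frac{14214}{-3295} = -6 - - \frac{14214}{3295} = -6 + \frac{14214}{3295} = - \frac{5556}{3295} \approx -1.6862$)
$\sqrt{\frac{A}{-2822} + n} = \sqrt{- \frac{5556}{3295 \left(-2822\right)} - 4115} = \sqrt{\left(- \frac{5556}{3295}\right) \left(- \frac{1}{2822}\right) - 4115} = \sqrt{\frac{2778}{4649245} - 4115} = \sqrt{- \frac{19131640397}{4649245}} = \frac{i \sqrt{88947683457550265}}{4649245}$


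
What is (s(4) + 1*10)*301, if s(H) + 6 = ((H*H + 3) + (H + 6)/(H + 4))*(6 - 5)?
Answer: 29197/4 ≈ 7299.3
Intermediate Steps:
s(H) = -3 + H² + (6 + H)/(4 + H) (s(H) = -6 + ((H*H + 3) + (H + 6)/(H + 4))*(6 - 5) = -6 + ((H² + 3) + (6 + H)/(4 + H))*1 = -6 + ((3 + H²) + (6 + H)/(4 + H))*1 = -6 + (3 + H² + (6 + H)/(4 + H))*1 = -6 + (3 + H² + (6 + H)/(4 + H)) = -3 + H² + (6 + H)/(4 + H))
(s(4) + 1*10)*301 = ((-6 + 4³ - 2*4 + 4*4²)/(4 + 4) + 1*10)*301 = ((-6 + 64 - 8 + 4*16)/8 + 10)*301 = ((-6 + 64 - 8 + 64)/8 + 10)*301 = ((⅛)*114 + 10)*301 = (57/4 + 10)*301 = (97/4)*301 = 29197/4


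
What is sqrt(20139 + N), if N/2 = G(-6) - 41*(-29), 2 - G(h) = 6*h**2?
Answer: sqrt(22089) ≈ 148.62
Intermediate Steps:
G(h) = 2 - 6*h**2
N = 1950 (N = 2*((2 - 6*(-6)**2) - 41*(-29)) = 2*((2 - 6*36) + 1189) = 2*((2 - 216) + 1189) = 2*(-214 + 1189) = 2*975 = 1950)
sqrt(20139 + N) = sqrt(20139 + 1950) = sqrt(22089)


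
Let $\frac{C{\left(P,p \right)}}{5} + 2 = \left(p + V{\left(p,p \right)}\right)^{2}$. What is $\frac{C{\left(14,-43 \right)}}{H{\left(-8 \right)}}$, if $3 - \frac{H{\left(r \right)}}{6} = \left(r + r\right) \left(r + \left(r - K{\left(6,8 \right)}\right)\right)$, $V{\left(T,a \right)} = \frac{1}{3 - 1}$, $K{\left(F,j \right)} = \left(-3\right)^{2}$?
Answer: $- \frac{36085}{9528} \approx -3.7873$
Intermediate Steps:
$K{\left(F,j \right)} = 9$
$V{\left(T,a \right)} = \frac{1}{2}$
$C{\left(P,p \right)} = -10 + 5 \left(\frac{1}{2} + p\right)^{2}$ ($C{\left(P,p \right)} = -10 + 5 \left(p + \frac{1}{2}\right)^{2} = -10 + 5 \left(\frac{1}{2} + p\right)^{2}$)
$H{\left(r \right)} = 18 - 12 r \left(-9 + 2 r\right)$ ($H{\left(r \right)} = 18 - 6 \left(r + r\right) \left(r + \left(r - 9\right)\right) = 18 - 6 \cdot 2 r \left(r + \left(r - 9\right)\right) = 18 - 6 \cdot 2 r \left(r + \left(-9 + r\right)\right) = 18 - 6 \cdot 2 r \left(-9 + 2 r\right) = 18 - 12 r \left(-9 + 2 r\right)$)
$\frac{C{\left(14,-43 \right)}}{H{\left(-8 \right)}} = \frac{-10 + \frac{5 \left(1 + 2 \left(-43\right)\right)^{2}}{4}}{18 - 24 \left(-8\right)^{2} + 108 \left(-8\right)} = \frac{-10 + \frac{5 \left(1 - 86\right)^{2}}{4}}{18 - 1536 - 864} = \frac{-10 + \frac{5 \left(-85\right)^{2}}{4}}{18 - 1536 - 864} = \frac{-10 + \frac{5}{4} \cdot 7225}{-2382} = \left(-10 + \frac{36125}{4}\right) \left(- \frac{1}{2382}\right) = \frac{36085}{4} \left(- \frac{1}{2382}\right) = - \frac{36085}{9528}$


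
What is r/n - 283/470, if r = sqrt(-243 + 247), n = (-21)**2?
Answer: -123863/207270 ≈ -0.59759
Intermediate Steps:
n = 441
r = 2 (r = sqrt(4) = 2)
r/n - 283/470 = 2/441 - 283/470 = -123863/207270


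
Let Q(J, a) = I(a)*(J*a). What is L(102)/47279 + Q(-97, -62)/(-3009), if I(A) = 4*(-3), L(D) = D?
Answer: 1137445930/47420837 ≈ 23.986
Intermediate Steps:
I(A) = -12
Q(J, a) = -12*J*a
L(102)/47279 + Q(-97, -62)/(-3009) = 102/47279 - 12*(-97)*(-62)/(-3009) = 102*(1/47279) - 72168*(-1/3009) = 102/47279 + 24056/1003 = 1137445930/47420837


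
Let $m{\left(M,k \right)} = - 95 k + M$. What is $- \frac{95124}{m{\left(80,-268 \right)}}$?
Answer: $- \frac{23781}{6385} \approx -3.7245$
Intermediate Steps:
$m{\left(M,k \right)} = M - 95 k$
$- \frac{95124}{m{\left(80,-268 \right)}} = - \frac{95124}{80 - -25460} = - \frac{95124}{80 + 25460} = - \frac{95124}{25540} = \left(-95124\right) \frac{1}{25540} = - \frac{23781}{6385}$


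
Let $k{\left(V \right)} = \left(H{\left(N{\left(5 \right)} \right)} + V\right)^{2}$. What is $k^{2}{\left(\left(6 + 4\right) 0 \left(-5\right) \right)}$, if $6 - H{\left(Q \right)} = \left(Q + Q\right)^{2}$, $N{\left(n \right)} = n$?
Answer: $78074896$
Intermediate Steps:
$H{\left(Q \right)} = 6 - 4 Q^{2}$ ($H{\left(Q \right)} = 6 - \left(Q + Q\right)^{2} = 6 - \left(2 Q\right)^{2} = 6 - 4 Q^{2}$)
$k{\left(V \right)} = \left(-94 + V\right)^{2}$ ($k{\left(V \right)} = \left(\left(6 - 4 \cdot 5^{2}\right) + V\right)^{2} = \left(\left(6 - 100\right) + V\right)^{2} = \left(-94 + V\right)^{2}$)
$k^{2}{\left(\left(6 + 4\right) 0 \left(-5\right) \right)} = \left(\left(-94 + \left(6 + 4\right) 0 \left(-5\right)\right)^{2}\right)^{2} = \left(\left(-94 + 10 \cdot 0 \left(-5\right)\right)^{2}\right)^{2} = \left(\left(-94 + 0 \left(-5\right)\right)^{2}\right)^{2} = \left(\left(-94 + 0\right)^{2}\right)^{2} = \left(\left(-94\right)^{2}\right)^{2} = 8836^{2} = 78074896$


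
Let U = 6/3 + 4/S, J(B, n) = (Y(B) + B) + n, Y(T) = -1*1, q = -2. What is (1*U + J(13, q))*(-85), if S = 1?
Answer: -1360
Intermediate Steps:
Y(T) = -1
J(B, n) = -1 + B + n (J(B, n) = (-1 + B) + n = -1 + B + n)
U = 6 (U = 6/3 + 4/1 = 6*(1/3) + 4*1 = 2 + 4 = 6)
(1*U + J(13, q))*(-85) = (1*6 + (-1 + 13 - 2))*(-85) = (6 + 10)*(-85) = 16*(-85) = -1360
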